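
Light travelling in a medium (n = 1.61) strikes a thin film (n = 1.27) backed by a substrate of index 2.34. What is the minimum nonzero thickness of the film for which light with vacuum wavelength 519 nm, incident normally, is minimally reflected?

Ray reflecting at the top interface goes from n = 1.61 toward n = 1.27: no phase shift.
Ray reflecting at the bottom interface goes from n = 1.27 toward n = 2.34: a half-wave phase shift.
The two reflections differ by half a wavelength.
With one net inversion, destructive interference in reflection requires 2 n t = m λ.
Minimum nonzero at m = 1: t = λ / (2 n) = 519 / (2 × 1.27) = 204 nm.

204 nm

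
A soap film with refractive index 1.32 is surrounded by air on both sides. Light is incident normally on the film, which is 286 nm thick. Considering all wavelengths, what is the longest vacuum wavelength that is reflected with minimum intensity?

At the upper boundary (n = 1.0 to n = 1.32) the reflected ray undergoes a half-wave phase shift.
At the lower boundary (n = 1.32 to n = 1.0) the reflected ray undergoes no phase shift.
Net: one phase inversion between the two reflected rays.
For weak reflection here: 2 n t = m λ.
λ = 2 n t / m. The longest wavelength is m = 1: λ = 2 × 1.32 × 286 / 1.00 = 755 nm.

755 nm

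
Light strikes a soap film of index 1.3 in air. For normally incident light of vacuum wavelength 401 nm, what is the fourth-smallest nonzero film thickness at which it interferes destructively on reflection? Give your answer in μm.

Top surface (1.0 → 1.3): reflection off a higher-index medium gives a half-wave phase shift.
Ray reflecting at the bottom interface goes from n = 1.3 toward n = 1.0: no phase shift.
Net: one phase inversion between the two reflected rays.
With one net inversion, destructive interference in reflection requires 2 n t = m λ.
The fourth-smallest nonzero thickness corresponds to m = 4: t = m λ / (2 n) = 4.00 × 401 / (2 × 1.3) = 617 nm.

0.617 μm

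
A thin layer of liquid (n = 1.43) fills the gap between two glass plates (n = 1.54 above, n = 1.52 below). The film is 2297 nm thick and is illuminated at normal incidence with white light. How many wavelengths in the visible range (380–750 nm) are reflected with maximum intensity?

8

Top surface (1.54 → 1.43): reflection off a lower-index medium gives no phase shift.
At the lower boundary (n = 1.43 to n = 1.52) the reflected ray undergoes a half-wave phase shift.
The two reflections differ by half a wavelength.
For strong reflection here: 2 n t = (m + ½) λ.
λ = 2 n t / (m + ½) = 6569 / (m + ½) nm.
m=8: 773 nm (IR); m=9: 692 nm (visible); m=10: 626 nm (visible); m=11: 571 nm (visible); m=12: 526 nm (visible); m=13: 487 nm (visible); m=14: 453 nm (visible); m=15: 424 nm (visible); m=16: 398 nm (visible); m=17: 375 nm (UV).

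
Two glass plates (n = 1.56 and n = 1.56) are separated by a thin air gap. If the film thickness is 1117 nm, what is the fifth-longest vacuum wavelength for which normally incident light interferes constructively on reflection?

496 nm

At the upper boundary (n = 1.56 to n = 1.0) the reflected ray undergoes no phase shift.
Bottom surface (1.0 → 1.56): reflection off a higher-index medium gives a half-wave phase shift.
Net: one phase inversion between the two reflected rays.
With one net inversion, constructive interference in reflection requires 2 n t = (m + ½) λ.
λ = 2 n t / (m + ½). The fifth-longest wavelength is m = 4: λ = 2 × 1.0 × 1117 / 4.50 = 496 nm.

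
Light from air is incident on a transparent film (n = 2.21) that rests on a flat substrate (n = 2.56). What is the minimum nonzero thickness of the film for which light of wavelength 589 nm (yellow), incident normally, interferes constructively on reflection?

133 nm

Ray reflecting at the top interface goes from n = 1.0 toward n = 2.21: a half-wave phase shift.
At the lower boundary (n = 2.21 to n = 2.56) the reflected ray undergoes a half-wave phase shift.
Net: no relative phase inversion (both shifts match).
So the condition for constructive reflection is 2 n t = m λ.
Minimum nonzero at m = 1: t = λ / (2 n) = 589 / (2 × 2.21) = 133 nm.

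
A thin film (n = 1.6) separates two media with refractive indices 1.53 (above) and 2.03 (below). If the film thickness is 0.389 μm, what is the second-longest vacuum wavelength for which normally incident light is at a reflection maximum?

Top surface (1.53 → 1.6): reflection off a higher-index medium gives a half-wave phase shift.
At the lower boundary (n = 1.6 to n = 2.03) the reflected ray undergoes a half-wave phase shift.
Zero or two π shifts → no net half-wave offset.
With no net inversion, constructive interference in reflection requires 2 n t = m λ.
λ = 2 n t / m. The second-longest wavelength is m = 2: λ = 2 × 1.6 × 389 / 2.00 = 622 nm.

622 nm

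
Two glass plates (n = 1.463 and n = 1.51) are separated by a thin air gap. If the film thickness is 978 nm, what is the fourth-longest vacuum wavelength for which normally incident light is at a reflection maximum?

559 nm

At the upper boundary (n = 1.463 to n = 1.0) the reflected ray undergoes no phase shift.
Bottom surface (1.0 → 1.51): reflection off a higher-index medium gives a half-wave phase shift.
Exactly one π shift → a net half-wave offset.
With one net inversion, constructive interference in reflection requires 2 n t = (m + ½) λ.
λ = 2 n t / (m + ½). The fourth-longest wavelength is m = 3: λ = 2 × 1.0 × 978 / 3.50 = 559 nm.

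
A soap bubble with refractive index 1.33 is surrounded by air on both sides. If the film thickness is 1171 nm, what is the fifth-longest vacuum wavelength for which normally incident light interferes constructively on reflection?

Ray reflecting at the top interface goes from n = 1.0 toward n = 1.33: a half-wave phase shift.
Ray reflecting at the bottom interface goes from n = 1.33 toward n = 1.0: no phase shift.
Exactly one π shift → a net half-wave offset.
For strong reflection here: 2 n t = (m + ½) λ.
λ = 2 n t / (m + ½). The fifth-longest wavelength is m = 4: λ = 2 × 1.33 × 1171 / 4.50 = 692 nm.

692 nm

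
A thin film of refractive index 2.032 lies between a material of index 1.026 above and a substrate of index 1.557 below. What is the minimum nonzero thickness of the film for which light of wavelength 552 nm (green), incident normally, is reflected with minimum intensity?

136 nm

Ray reflecting at the top interface goes from n = 1.026 toward n = 2.032: a half-wave phase shift.
Bottom surface (2.032 → 1.557): reflection off a lower-index medium gives no phase shift.
Net: one phase inversion between the two reflected rays.
So the condition for destructive reflection is 2 n t = m λ.
Minimum nonzero at m = 1: t = λ / (2 n) = 552 / (2 × 2.032) = 136 nm.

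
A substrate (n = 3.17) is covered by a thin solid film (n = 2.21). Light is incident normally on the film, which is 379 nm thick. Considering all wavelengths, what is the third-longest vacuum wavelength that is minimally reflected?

Ray reflecting at the top interface goes from n = 1.0 toward n = 2.21: a half-wave phase shift.
Ray reflecting at the bottom interface goes from n = 2.21 toward n = 3.17: a half-wave phase shift.
Net: no relative phase inversion (both shifts match).
With no net inversion, destructive interference in reflection requires 2 n t = (m + ½) λ.
λ = 2 n t / (m + ½). The third-longest wavelength is m = 2: λ = 2 × 2.21 × 379 / 2.50 = 670 nm.

670 nm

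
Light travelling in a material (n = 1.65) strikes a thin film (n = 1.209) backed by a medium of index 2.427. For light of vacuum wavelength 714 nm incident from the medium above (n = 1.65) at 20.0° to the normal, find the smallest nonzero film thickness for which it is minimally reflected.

334 nm

Top surface (1.65 → 1.209): reflection off a lower-index medium gives no phase shift.
Bottom surface (1.209 → 2.427): reflection off a higher-index medium gives a half-wave phase shift.
The two reflections differ by half a wavelength.
So the condition for destructive reflection is 2 n t cos θ_r = m λ.
Snell's law: 1.65 sin 20.0° = 1.209 sin θ_r → sin θ_r = 0.467, cos θ_r = 0.884.
Minimum nonzero at m = 1: t = λ / (2 n cos θ_r) = 714 / (2 × 1.209 × 0.884) = 334 nm.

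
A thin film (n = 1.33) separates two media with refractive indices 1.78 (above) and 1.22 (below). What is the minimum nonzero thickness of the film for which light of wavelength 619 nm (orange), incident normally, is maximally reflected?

Ray reflecting at the top interface goes from n = 1.78 toward n = 1.33: no phase shift.
Bottom surface (1.33 → 1.22): reflection off a lower-index medium gives no phase shift.
The two reflections carry the same phase change, so no net offset.
So the condition for constructive reflection is 2 n t = m λ.
Minimum nonzero at m = 1: t = λ / (2 n) = 619 / (2 × 1.33) = 233 nm.

233 nm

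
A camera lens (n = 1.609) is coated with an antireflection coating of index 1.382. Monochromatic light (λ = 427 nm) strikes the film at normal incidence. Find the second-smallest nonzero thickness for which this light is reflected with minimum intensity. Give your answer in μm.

Ray reflecting at the top interface goes from n = 1.0 toward n = 1.382: a half-wave phase shift.
Bottom surface (1.382 → 1.609): reflection off a higher-index medium gives a half-wave phase shift.
Zero or two π shifts → no net half-wave offset.
With no net inversion, destructive interference in reflection requires 2 n t = (m + ½) λ.
The second-smallest nonzero thickness corresponds to m = 1: t = (m + ½) λ / (2 n) = 1.50 × 427 / (2 × 1.382) = 232 nm.

0.232 μm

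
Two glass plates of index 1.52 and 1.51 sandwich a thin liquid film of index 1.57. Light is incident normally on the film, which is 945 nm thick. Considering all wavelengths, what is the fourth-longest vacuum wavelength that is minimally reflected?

At the upper boundary (n = 1.52 to n = 1.57) the reflected ray undergoes a half-wave phase shift.
Bottom surface (1.57 → 1.51): reflection off a lower-index medium gives no phase shift.
Net: one phase inversion between the two reflected rays.
So the condition for destructive reflection is 2 n t = m λ.
λ = 2 n t / m. The fourth-longest wavelength is m = 4: λ = 2 × 1.57 × 945 / 4.00 = 742 nm.

742 nm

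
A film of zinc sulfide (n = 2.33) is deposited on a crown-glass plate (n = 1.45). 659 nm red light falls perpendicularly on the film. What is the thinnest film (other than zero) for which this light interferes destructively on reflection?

141 nm

At the upper boundary (n = 1.0 to n = 2.33) the reflected ray undergoes a half-wave phase shift.
At the lower boundary (n = 2.33 to n = 1.45) the reflected ray undergoes no phase shift.
Exactly one π shift → a net half-wave offset.
With one net inversion, destructive interference in reflection requires 2 n t = m λ.
Minimum nonzero at m = 1: t = λ / (2 n) = 659 / (2 × 2.33) = 141 nm.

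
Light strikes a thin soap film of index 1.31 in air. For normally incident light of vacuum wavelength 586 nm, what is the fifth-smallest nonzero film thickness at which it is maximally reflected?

1006 nm

Top surface (1.0 → 1.31): reflection off a higher-index medium gives a half-wave phase shift.
Ray reflecting at the bottom interface goes from n = 1.31 toward n = 1.0: no phase shift.
The two reflections differ by half a wavelength.
With one net inversion, constructive interference in reflection requires 2 n t = (m + ½) λ.
The fifth-smallest nonzero thickness corresponds to m = 4: t = (m + ½) λ / (2 n) = 4.50 × 586 / (2 × 1.31) = 1006 nm.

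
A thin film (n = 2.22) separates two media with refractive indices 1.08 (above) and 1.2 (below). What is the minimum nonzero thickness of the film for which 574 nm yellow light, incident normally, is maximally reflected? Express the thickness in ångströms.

At the upper boundary (n = 1.08 to n = 2.22) the reflected ray undergoes a half-wave phase shift.
Ray reflecting at the bottom interface goes from n = 2.22 toward n = 1.2: no phase shift.
The two reflections differ by half a wavelength.
For bright reflection here: 2 n t = (m + ½) λ.
Minimum at m = 0: t = λ / (4 n) = 574 / (4 × 2.22) = 64.6 nm.

646 Å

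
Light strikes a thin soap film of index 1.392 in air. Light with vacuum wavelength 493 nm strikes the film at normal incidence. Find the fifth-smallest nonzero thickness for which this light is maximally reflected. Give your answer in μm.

0.797 μm

Ray reflecting at the top interface goes from n = 1.0 toward n = 1.392: a half-wave phase shift.
Ray reflecting at the bottom interface goes from n = 1.392 toward n = 1.0: no phase shift.
Net: one phase inversion between the two reflected rays.
For bright reflection here: 2 n t = (m + ½) λ.
The fifth-smallest nonzero thickness corresponds to m = 4: t = (m + ½) λ / (2 n) = 4.50 × 493 / (2 × 1.392) = 797 nm.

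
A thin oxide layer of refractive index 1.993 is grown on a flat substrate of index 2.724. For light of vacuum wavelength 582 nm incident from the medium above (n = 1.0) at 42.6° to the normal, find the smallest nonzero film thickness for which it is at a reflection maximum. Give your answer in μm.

Ray reflecting at the top interface goes from n = 1.0 toward n = 1.993: a half-wave phase shift.
Ray reflecting at the bottom interface goes from n = 1.993 toward n = 2.724: a half-wave phase shift.
Net: no relative phase inversion (both shifts match).
For maximum reflection here: 2 n t cos θ_r = m λ.
Snell's law: 1.0 sin 42.6° = 1.993 sin θ_r → sin θ_r = 0.340, cos θ_r = 0.941.
Minimum nonzero at m = 1: t = λ / (2 n cos θ_r) = 582 / (2 × 1.993 × 0.941) = 155 nm.

0.155 μm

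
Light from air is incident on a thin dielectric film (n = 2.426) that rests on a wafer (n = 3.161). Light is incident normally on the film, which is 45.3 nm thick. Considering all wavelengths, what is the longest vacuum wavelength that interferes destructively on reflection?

440 nm

At the upper boundary (n = 1.0 to n = 2.426) the reflected ray undergoes a half-wave phase shift.
Bottom surface (2.426 → 3.161): reflection off a higher-index medium gives a half-wave phase shift.
Net: no relative phase inversion (both shifts match).
With no net inversion, destructive interference in reflection requires 2 n t = (m + ½) λ.
λ = 2 n t / (m + ½). The longest wavelength is m = 0: λ = 2 × 2.426 × 45.3 / 0.500 = 440 nm.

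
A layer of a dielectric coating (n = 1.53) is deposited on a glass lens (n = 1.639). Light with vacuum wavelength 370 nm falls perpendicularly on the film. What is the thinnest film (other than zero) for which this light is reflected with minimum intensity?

60.5 nm

Ray reflecting at the top interface goes from n = 1.0 toward n = 1.53: a half-wave phase shift.
Bottom surface (1.53 → 1.639): reflection off a higher-index medium gives a half-wave phase shift.
Net: no relative phase inversion (both shifts match).
For weak reflection here: 2 n t = (m + ½) λ.
Minimum at m = 0: t = λ / (4 n) = 370 / (4 × 1.53) = 60.5 nm.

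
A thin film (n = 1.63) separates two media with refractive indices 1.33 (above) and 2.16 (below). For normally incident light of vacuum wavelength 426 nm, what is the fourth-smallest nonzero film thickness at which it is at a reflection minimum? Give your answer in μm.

0.457 μm

At the upper boundary (n = 1.33 to n = 1.63) the reflected ray undergoes a half-wave phase shift.
At the lower boundary (n = 1.63 to n = 2.16) the reflected ray undergoes a half-wave phase shift.
Net: no relative phase inversion (both shifts match).
So the condition for destructive reflection is 2 n t = (m + ½) λ.
The fourth-smallest nonzero thickness corresponds to m = 3: t = (m + ½) λ / (2 n) = 3.50 × 426 / (2 × 1.63) = 457 nm.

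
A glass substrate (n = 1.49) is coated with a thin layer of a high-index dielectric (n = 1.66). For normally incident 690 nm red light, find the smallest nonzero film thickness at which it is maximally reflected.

Ray reflecting at the top interface goes from n = 1.0 toward n = 1.66: a half-wave phase shift.
Bottom surface (1.66 → 1.49): reflection off a lower-index medium gives no phase shift.
Net: one phase inversion between the two reflected rays.
With one net inversion, constructive interference in reflection requires 2 n t = (m + ½) λ.
Minimum at m = 0: t = λ / (4 n) = 690 / (4 × 1.66) = 104 nm.

104 nm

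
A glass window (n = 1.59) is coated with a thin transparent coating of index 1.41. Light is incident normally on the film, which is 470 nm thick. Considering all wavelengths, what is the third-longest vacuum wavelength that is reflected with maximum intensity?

At the upper boundary (n = 1.0 to n = 1.41) the reflected ray undergoes a half-wave phase shift.
Ray reflecting at the bottom interface goes from n = 1.41 toward n = 1.59: a half-wave phase shift.
Net: no relative phase inversion (both shifts match).
With no net inversion, constructive interference in reflection requires 2 n t = m λ.
λ = 2 n t / m. The third-longest wavelength is m = 3: λ = 2 × 1.41 × 470 / 3.00 = 442 nm.

442 nm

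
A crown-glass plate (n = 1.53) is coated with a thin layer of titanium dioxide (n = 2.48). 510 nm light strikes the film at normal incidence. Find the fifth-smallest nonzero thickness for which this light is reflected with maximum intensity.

463 nm

Ray reflecting at the top interface goes from n = 1.0 toward n = 2.48: a half-wave phase shift.
Ray reflecting at the bottom interface goes from n = 2.48 toward n = 1.53: no phase shift.
The two reflections differ by half a wavelength.
With one net inversion, constructive interference in reflection requires 2 n t = (m + ½) λ.
The fifth-smallest nonzero thickness corresponds to m = 4: t = (m + ½) λ / (2 n) = 4.50 × 510 / (2 × 2.48) = 463 nm.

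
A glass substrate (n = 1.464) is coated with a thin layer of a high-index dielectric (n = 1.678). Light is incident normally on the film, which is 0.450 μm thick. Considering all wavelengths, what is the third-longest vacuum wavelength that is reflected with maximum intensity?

Ray reflecting at the top interface goes from n = 1.0 toward n = 1.678: a half-wave phase shift.
At the lower boundary (n = 1.678 to n = 1.464) the reflected ray undergoes no phase shift.
The two reflections differ by half a wavelength.
For bright reflection here: 2 n t = (m + ½) λ.
λ = 2 n t / (m + ½). The third-longest wavelength is m = 2: λ = 2 × 1.678 × 450 / 2.50 = 604 nm.

604 nm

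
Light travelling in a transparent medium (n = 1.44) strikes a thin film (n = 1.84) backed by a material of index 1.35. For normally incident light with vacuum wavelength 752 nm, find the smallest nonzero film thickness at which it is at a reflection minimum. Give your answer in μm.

Ray reflecting at the top interface goes from n = 1.44 toward n = 1.84: a half-wave phase shift.
Ray reflecting at the bottom interface goes from n = 1.84 toward n = 1.35: no phase shift.
The two reflections differ by half a wavelength.
With one net inversion, destructive interference in reflection requires 2 n t = m λ.
Minimum nonzero at m = 1: t = λ / (2 n) = 752 / (2 × 1.84) = 204 nm.

0.204 μm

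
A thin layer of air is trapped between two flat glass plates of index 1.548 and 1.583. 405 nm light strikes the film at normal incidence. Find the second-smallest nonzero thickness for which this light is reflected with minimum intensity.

405 nm

Top surface (1.548 → 1.0): reflection off a lower-index medium gives no phase shift.
Bottom surface (1.0 → 1.583): reflection off a higher-index medium gives a half-wave phase shift.
Exactly one π shift → a net half-wave offset.
For weak reflection here: 2 n t = m λ.
The second-smallest nonzero thickness corresponds to m = 2: t = m λ / (2 n) = 2.00 × 405 / (2 × 1.0) = 405 nm.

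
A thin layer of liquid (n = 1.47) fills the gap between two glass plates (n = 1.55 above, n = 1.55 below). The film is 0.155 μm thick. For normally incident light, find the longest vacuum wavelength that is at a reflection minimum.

456 nm

Top surface (1.55 → 1.47): reflection off a lower-index medium gives no phase shift.
At the lower boundary (n = 1.47 to n = 1.55) the reflected ray undergoes a half-wave phase shift.
Net: one phase inversion between the two reflected rays.
For dark reflection here: 2 n t = m λ.
λ = 2 n t / m. The longest wavelength is m = 1: λ = 2 × 1.47 × 155 / 1.00 = 456 nm.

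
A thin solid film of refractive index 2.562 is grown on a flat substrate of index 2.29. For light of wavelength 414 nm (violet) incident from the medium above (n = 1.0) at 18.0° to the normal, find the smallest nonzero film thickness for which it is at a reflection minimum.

81.4 nm

Ray reflecting at the top interface goes from n = 1.0 toward n = 2.562: a half-wave phase shift.
At the lower boundary (n = 2.562 to n = 2.29) the reflected ray undergoes no phase shift.
Net: one phase inversion between the two reflected rays.
With one net inversion, destructive interference in reflection requires 2 n t cos θ_r = m λ.
Snell's law: 1.0 sin 18.0° = 2.562 sin θ_r → sin θ_r = 0.121, cos θ_r = 0.993.
Minimum nonzero at m = 1: t = λ / (2 n cos θ_r) = 414 / (2 × 2.562 × 0.993) = 81.4 nm.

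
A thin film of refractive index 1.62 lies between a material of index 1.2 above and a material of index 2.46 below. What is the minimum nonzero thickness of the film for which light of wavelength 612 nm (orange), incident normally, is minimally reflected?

Ray reflecting at the top interface goes from n = 1.2 toward n = 1.62: a half-wave phase shift.
At the lower boundary (n = 1.62 to n = 2.46) the reflected ray undergoes a half-wave phase shift.
Zero or two π shifts → no net half-wave offset.
So the condition for destructive reflection is 2 n t = (m + ½) λ.
Minimum at m = 0: t = λ / (4 n) = 612 / (4 × 1.62) = 94.4 nm.

94.4 nm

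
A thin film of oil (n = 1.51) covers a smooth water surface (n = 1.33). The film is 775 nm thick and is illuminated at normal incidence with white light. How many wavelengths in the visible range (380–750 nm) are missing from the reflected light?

3

Top surface (1.0 → 1.51): reflection off a higher-index medium gives a half-wave phase shift.
Bottom surface (1.51 → 1.33): reflection off a lower-index medium gives no phase shift.
Exactly one π shift → a net half-wave offset.
For weak reflection here: 2 n t = m λ.
λ = 2 n t / m = 2341 / m nm.
m=3: 780 nm (IR); m=4: 585 nm (visible); m=5: 468 nm (visible); m=6: 390 nm (visible); m=7: 334 nm (UV).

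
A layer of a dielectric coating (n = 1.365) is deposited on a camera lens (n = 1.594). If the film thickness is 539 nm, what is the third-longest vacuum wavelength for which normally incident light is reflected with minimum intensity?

589 nm

Ray reflecting at the top interface goes from n = 1.0 toward n = 1.365: a half-wave phase shift.
Ray reflecting at the bottom interface goes from n = 1.365 toward n = 1.594: a half-wave phase shift.
Net: no relative phase inversion (both shifts match).
For weak reflection here: 2 n t = (m + ½) λ.
λ = 2 n t / (m + ½). The third-longest wavelength is m = 2: λ = 2 × 1.365 × 539 / 2.50 = 589 nm.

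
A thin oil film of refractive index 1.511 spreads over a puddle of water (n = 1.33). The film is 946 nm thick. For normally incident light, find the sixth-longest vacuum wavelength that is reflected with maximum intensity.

At the upper boundary (n = 1.0 to n = 1.511) the reflected ray undergoes a half-wave phase shift.
Ray reflecting at the bottom interface goes from n = 1.511 toward n = 1.33: no phase shift.
Exactly one π shift → a net half-wave offset.
With one net inversion, constructive interference in reflection requires 2 n t = (m + ½) λ.
λ = 2 n t / (m + ½). The sixth-longest wavelength is m = 5: λ = 2 × 1.511 × 946 / 5.50 = 520 nm.

520 nm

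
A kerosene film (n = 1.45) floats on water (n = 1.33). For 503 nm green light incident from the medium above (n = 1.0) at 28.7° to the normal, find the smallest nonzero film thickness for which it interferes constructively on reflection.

91.9 nm

Ray reflecting at the top interface goes from n = 1.0 toward n = 1.45: a half-wave phase shift.
Bottom surface (1.45 → 1.33): reflection off a lower-index medium gives no phase shift.
Net: one phase inversion between the two reflected rays.
So the condition for constructive reflection is 2 n t cos θ_r = (m + ½) λ.
Snell's law: 1.0 sin 28.7° = 1.45 sin θ_r → sin θ_r = 0.331, cos θ_r = 0.944.
Minimum at m = 0: t = λ / (4 n cos θ_r) = 503 / (4 × 1.45 × 0.944) = 91.9 nm.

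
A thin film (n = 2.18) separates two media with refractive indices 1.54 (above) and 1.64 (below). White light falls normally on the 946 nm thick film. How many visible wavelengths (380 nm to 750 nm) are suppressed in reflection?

5

Ray reflecting at the top interface goes from n = 1.54 toward n = 2.18: a half-wave phase shift.
At the lower boundary (n = 2.18 to n = 1.64) the reflected ray undergoes no phase shift.
The two reflections differ by half a wavelength.
For minimum reflection here: 2 n t = m λ.
λ = 2 n t / m = 4125 / m nm.
m=5: 825 nm (IR); m=6: 687 nm (visible); m=7: 589 nm (visible); m=8: 516 nm (visible); m=9: 458 nm (visible); m=10: 412 nm (visible); m=11: 375 nm (UV).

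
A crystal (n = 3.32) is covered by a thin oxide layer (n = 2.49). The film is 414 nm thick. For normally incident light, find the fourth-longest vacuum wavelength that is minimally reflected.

Ray reflecting at the top interface goes from n = 1.0 toward n = 2.49: a half-wave phase shift.
At the lower boundary (n = 2.49 to n = 3.32) the reflected ray undergoes a half-wave phase shift.
Net: no relative phase inversion (both shifts match).
For dark reflection here: 2 n t = (m + ½) λ.
λ = 2 n t / (m + ½). The fourth-longest wavelength is m = 3: λ = 2 × 2.49 × 414 / 3.50 = 589 nm.

589 nm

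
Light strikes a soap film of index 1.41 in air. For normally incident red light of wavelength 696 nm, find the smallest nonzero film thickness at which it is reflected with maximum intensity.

123 nm

At the upper boundary (n = 1.0 to n = 1.41) the reflected ray undergoes a half-wave phase shift.
At the lower boundary (n = 1.41 to n = 1.0) the reflected ray undergoes no phase shift.
Exactly one π shift → a net half-wave offset.
So the condition for constructive reflection is 2 n t = (m + ½) λ.
Minimum at m = 0: t = λ / (4 n) = 696 / (4 × 1.41) = 123 nm.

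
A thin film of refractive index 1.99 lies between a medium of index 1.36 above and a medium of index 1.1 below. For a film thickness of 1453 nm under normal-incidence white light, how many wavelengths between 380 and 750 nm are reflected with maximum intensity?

At the upper boundary (n = 1.36 to n = 1.99) the reflected ray undergoes a half-wave phase shift.
At the lower boundary (n = 1.99 to n = 1.1) the reflected ray undergoes no phase shift.
Net: one phase inversion between the two reflected rays.
So the condition for constructive reflection is 2 n t = (m + ½) λ.
λ = 2 n t / (m + ½) = 5783 / (m + ½) nm.
m=7: 771 nm (IR); m=8: 680 nm (visible); m=9: 609 nm (visible); m=10: 551 nm (visible); m=11: 503 nm (visible); m=12: 463 nm (visible); m=13: 428 nm (visible); m=14: 399 nm (visible); m=15: 373 nm (UV).

7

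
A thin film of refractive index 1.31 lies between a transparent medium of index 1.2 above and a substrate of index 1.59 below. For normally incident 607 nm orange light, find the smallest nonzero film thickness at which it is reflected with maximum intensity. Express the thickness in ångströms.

Ray reflecting at the top interface goes from n = 1.2 toward n = 1.31: a half-wave phase shift.
At the lower boundary (n = 1.31 to n = 1.59) the reflected ray undergoes a half-wave phase shift.
Net: no relative phase inversion (both shifts match).
So the condition for constructive reflection is 2 n t = m λ.
Minimum nonzero at m = 1: t = λ / (2 n) = 607 / (2 × 1.31) = 232 nm.

2317 Å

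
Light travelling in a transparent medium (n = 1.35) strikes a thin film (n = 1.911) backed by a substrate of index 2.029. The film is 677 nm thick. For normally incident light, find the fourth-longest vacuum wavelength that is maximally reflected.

647 nm

Ray reflecting at the top interface goes from n = 1.35 toward n = 1.911: a half-wave phase shift.
Ray reflecting at the bottom interface goes from n = 1.911 toward n = 2.029: a half-wave phase shift.
Zero or two π shifts → no net half-wave offset.
With no net inversion, constructive interference in reflection requires 2 n t = m λ.
λ = 2 n t / m. The fourth-longest wavelength is m = 4: λ = 2 × 1.911 × 677 / 4.00 = 647 nm.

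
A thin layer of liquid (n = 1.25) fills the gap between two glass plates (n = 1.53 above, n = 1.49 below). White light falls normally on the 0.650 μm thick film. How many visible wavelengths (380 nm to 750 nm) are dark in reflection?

Ray reflecting at the top interface goes from n = 1.53 toward n = 1.25: no phase shift.
Ray reflecting at the bottom interface goes from n = 1.25 toward n = 1.49: a half-wave phase shift.
Exactly one π shift → a net half-wave offset.
For weak reflection here: 2 n t = m λ.
λ = 2 n t / m = 1625 / m nm.
m=2: 813 nm (IR); m=3: 542 nm (visible); m=4: 406 nm (visible); m=5: 325 nm (UV).

2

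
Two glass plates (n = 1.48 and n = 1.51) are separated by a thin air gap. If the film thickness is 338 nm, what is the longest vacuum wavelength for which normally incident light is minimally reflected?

676 nm

At the upper boundary (n = 1.48 to n = 1.0) the reflected ray undergoes no phase shift.
Ray reflecting at the bottom interface goes from n = 1.0 toward n = 1.51: a half-wave phase shift.
Net: one phase inversion between the two reflected rays.
With one net inversion, destructive interference in reflection requires 2 n t = m λ.
λ = 2 n t / m. The longest wavelength is m = 1: λ = 2 × 1.0 × 338 / 1.00 = 676 nm.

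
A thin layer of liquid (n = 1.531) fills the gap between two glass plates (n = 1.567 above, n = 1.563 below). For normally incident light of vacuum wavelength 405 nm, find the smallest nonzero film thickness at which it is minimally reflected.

Ray reflecting at the top interface goes from n = 1.567 toward n = 1.531: no phase shift.
At the lower boundary (n = 1.531 to n = 1.563) the reflected ray undergoes a half-wave phase shift.
Net: one phase inversion between the two reflected rays.
For weak reflection here: 2 n t = m λ.
Minimum nonzero at m = 1: t = λ / (2 n) = 405 / (2 × 1.531) = 132 nm.

132 nm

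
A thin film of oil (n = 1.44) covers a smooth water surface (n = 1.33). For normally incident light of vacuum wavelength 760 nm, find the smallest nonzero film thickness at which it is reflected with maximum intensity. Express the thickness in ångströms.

At the upper boundary (n = 1.0 to n = 1.44) the reflected ray undergoes a half-wave phase shift.
Ray reflecting at the bottom interface goes from n = 1.44 toward n = 1.33: no phase shift.
The two reflections differ by half a wavelength.
For bright reflection here: 2 n t = (m + ½) λ.
Minimum at m = 0: t = λ / (4 n) = 760 / (4 × 1.44) = 132 nm.

1319 Å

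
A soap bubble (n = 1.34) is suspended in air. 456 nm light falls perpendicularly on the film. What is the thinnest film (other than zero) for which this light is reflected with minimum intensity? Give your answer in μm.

At the upper boundary (n = 1.0 to n = 1.34) the reflected ray undergoes a half-wave phase shift.
Bottom surface (1.34 → 1.0): reflection off a lower-index medium gives no phase shift.
Net: one phase inversion between the two reflected rays.
With one net inversion, destructive interference in reflection requires 2 n t = m λ.
Minimum nonzero at m = 1: t = λ / (2 n) = 456 / (2 × 1.34) = 170 nm.

0.170 μm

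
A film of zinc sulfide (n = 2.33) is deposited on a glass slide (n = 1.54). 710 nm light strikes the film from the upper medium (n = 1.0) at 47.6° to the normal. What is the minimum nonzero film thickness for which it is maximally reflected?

80.3 nm

Top surface (1.0 → 2.33): reflection off a higher-index medium gives a half-wave phase shift.
At the lower boundary (n = 2.33 to n = 1.54) the reflected ray undergoes no phase shift.
Exactly one π shift → a net half-wave offset.
So the condition for constructive reflection is 2 n t cos θ_r = (m + ½) λ.
Snell's law: 1.0 sin 47.6° = 2.33 sin θ_r → sin θ_r = 0.317, cos θ_r = 0.948.
Minimum at m = 0: t = λ / (4 n cos θ_r) = 710 / (4 × 2.33 × 0.948) = 80.3 nm.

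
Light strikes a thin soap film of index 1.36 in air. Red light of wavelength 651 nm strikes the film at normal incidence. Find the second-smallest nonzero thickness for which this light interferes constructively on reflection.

359 nm

Ray reflecting at the top interface goes from n = 1.0 toward n = 1.36: a half-wave phase shift.
At the lower boundary (n = 1.36 to n = 1.0) the reflected ray undergoes no phase shift.
The two reflections differ by half a wavelength.
With one net inversion, constructive interference in reflection requires 2 n t = (m + ½) λ.
The second-smallest nonzero thickness corresponds to m = 1: t = (m + ½) λ / (2 n) = 1.50 × 651 / (2 × 1.36) = 359 nm.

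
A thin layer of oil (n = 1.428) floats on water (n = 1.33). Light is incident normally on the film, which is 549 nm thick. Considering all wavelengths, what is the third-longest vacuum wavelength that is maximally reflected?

Top surface (1.0 → 1.428): reflection off a higher-index medium gives a half-wave phase shift.
Ray reflecting at the bottom interface goes from n = 1.428 toward n = 1.33: no phase shift.
The two reflections differ by half a wavelength.
With one net inversion, constructive interference in reflection requires 2 n t = (m + ½) λ.
λ = 2 n t / (m + ½). The third-longest wavelength is m = 2: λ = 2 × 1.428 × 549 / 2.50 = 627 nm.

627 nm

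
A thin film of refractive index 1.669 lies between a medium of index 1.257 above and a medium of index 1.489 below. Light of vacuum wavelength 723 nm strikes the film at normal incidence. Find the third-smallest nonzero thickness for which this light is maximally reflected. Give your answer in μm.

0.541 μm

At the upper boundary (n = 1.257 to n = 1.669) the reflected ray undergoes a half-wave phase shift.
Ray reflecting at the bottom interface goes from n = 1.669 toward n = 1.489: no phase shift.
The two reflections differ by half a wavelength.
For maximum reflection here: 2 n t = (m + ½) λ.
The third-smallest nonzero thickness corresponds to m = 2: t = (m + ½) λ / (2 n) = 2.50 × 723 / (2 × 1.669) = 541 nm.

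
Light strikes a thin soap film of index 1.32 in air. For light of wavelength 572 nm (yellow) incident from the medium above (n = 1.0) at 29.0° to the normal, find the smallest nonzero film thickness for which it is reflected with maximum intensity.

116 nm

Top surface (1.0 → 1.32): reflection off a higher-index medium gives a half-wave phase shift.
Bottom surface (1.32 → 1.0): reflection off a lower-index medium gives no phase shift.
The two reflections differ by half a wavelength.
So the condition for constructive reflection is 2 n t cos θ_r = (m + ½) λ.
Snell's law: 1.0 sin 29.0° = 1.32 sin θ_r → sin θ_r = 0.367, cos θ_r = 0.930.
Minimum at m = 0: t = λ / (4 n cos θ_r) = 572 / (4 × 1.32 × 0.930) = 116 nm.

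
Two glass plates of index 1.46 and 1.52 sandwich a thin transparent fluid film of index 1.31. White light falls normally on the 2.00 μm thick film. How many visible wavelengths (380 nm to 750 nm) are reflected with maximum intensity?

At the upper boundary (n = 1.46 to n = 1.31) the reflected ray undergoes no phase shift.
Ray reflecting at the bottom interface goes from n = 1.31 toward n = 1.52: a half-wave phase shift.
Net: one phase inversion between the two reflected rays.
So the condition for constructive reflection is 2 n t = (m + ½) λ.
λ = 2 n t / (m + ½) = 5240 / (m + ½) nm.
m=6: 806 nm (IR); m=7: 699 nm (visible); m=8: 616 nm (visible); m=9: 552 nm (visible); m=10: 499 nm (visible); m=11: 456 nm (visible); m=12: 419 nm (visible); m=13: 388 nm (visible); m=14: 361 nm (UV).

7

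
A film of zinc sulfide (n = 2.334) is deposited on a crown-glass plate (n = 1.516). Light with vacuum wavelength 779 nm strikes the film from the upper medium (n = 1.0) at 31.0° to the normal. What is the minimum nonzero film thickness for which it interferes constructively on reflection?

85.5 nm

Top surface (1.0 → 2.334): reflection off a higher-index medium gives a half-wave phase shift.
Ray reflecting at the bottom interface goes from n = 2.334 toward n = 1.516: no phase shift.
Net: one phase inversion between the two reflected rays.
With one net inversion, constructive interference in reflection requires 2 n t cos θ_r = (m + ½) λ.
Snell's law: 1.0 sin 31.0° = 2.334 sin θ_r → sin θ_r = 0.221, cos θ_r = 0.975.
Minimum at m = 0: t = λ / (4 n cos θ_r) = 779 / (4 × 2.334 × 0.975) = 85.5 nm.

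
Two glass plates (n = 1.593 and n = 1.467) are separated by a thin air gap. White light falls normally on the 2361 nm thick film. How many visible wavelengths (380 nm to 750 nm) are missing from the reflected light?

Top surface (1.593 → 1.0): reflection off a lower-index medium gives no phase shift.
At the lower boundary (n = 1.0 to n = 1.467) the reflected ray undergoes a half-wave phase shift.
Net: one phase inversion between the two reflected rays.
For dark reflection here: 2 n t = m λ.
λ = 2 n t / m = 4722 / m nm.
m=6: 787 nm (IR); m=7: 675 nm (visible); m=8: 590 nm (visible); m=9: 525 nm (visible); m=10: 472 nm (visible); m=11: 429 nm (visible); m=12: 394 nm (visible); m=13: 363 nm (UV).

6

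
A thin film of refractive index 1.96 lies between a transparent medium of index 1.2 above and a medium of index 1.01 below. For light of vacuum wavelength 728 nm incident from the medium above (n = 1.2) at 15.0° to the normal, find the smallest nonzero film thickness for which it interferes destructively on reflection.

188 nm

At the upper boundary (n = 1.2 to n = 1.96) the reflected ray undergoes a half-wave phase shift.
Bottom surface (1.96 → 1.01): reflection off a lower-index medium gives no phase shift.
Net: one phase inversion between the two reflected rays.
For minimum reflection here: 2 n t cos θ_r = m λ.
Snell's law: 1.2 sin 15.0° = 1.96 sin θ_r → sin θ_r = 0.158, cos θ_r = 0.987.
Minimum nonzero at m = 1: t = λ / (2 n cos θ_r) = 728 / (2 × 1.96 × 0.987) = 188 nm.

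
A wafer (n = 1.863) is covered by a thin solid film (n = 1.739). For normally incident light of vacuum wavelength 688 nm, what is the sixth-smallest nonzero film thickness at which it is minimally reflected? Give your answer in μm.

1.09 μm

Ray reflecting at the top interface goes from n = 1.0 toward n = 1.739: a half-wave phase shift.
Bottom surface (1.739 → 1.863): reflection off a higher-index medium gives a half-wave phase shift.
The two reflections carry the same phase change, so no net offset.
So the condition for destructive reflection is 2 n t = (m + ½) λ.
The sixth-smallest nonzero thickness corresponds to m = 5: t = (m + ½) λ / (2 n) = 5.50 × 688 / (2 × 1.739) = 1088 nm.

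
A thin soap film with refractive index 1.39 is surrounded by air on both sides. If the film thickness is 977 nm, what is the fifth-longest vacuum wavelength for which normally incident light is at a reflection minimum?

543 nm

Ray reflecting at the top interface goes from n = 1.0 toward n = 1.39: a half-wave phase shift.
Bottom surface (1.39 → 1.0): reflection off a lower-index medium gives no phase shift.
The two reflections differ by half a wavelength.
So the condition for destructive reflection is 2 n t = m λ.
λ = 2 n t / m. The fifth-longest wavelength is m = 5: λ = 2 × 1.39 × 977 / 5.00 = 543 nm.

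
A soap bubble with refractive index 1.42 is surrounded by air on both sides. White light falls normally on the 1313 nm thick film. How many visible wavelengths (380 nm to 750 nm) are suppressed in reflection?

At the upper boundary (n = 1.0 to n = 1.42) the reflected ray undergoes a half-wave phase shift.
Ray reflecting at the bottom interface goes from n = 1.42 toward n = 1.0: no phase shift.
Exactly one π shift → a net half-wave offset.
So the condition for destructive reflection is 2 n t = m λ.
λ = 2 n t / m = 3729 / m nm.
m=4: 932 nm (IR); m=5: 746 nm (visible); m=6: 621 nm (visible); m=7: 533 nm (visible); m=8: 466 nm (visible); m=9: 414 nm (visible); m=10: 373 nm (UV).

5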